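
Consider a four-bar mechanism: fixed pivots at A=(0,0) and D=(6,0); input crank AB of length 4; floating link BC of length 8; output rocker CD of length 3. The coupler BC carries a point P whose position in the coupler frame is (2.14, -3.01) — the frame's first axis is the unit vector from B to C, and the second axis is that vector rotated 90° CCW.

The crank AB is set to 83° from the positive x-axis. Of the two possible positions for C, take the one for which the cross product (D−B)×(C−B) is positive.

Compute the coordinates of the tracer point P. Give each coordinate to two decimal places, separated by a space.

A=(0,0), D=(6.00,0)
B = A + 4.00·(cos83°, sin83°) = (0.4875, 3.9702)
|BD| = 6.7934
circle(B,8.00) ∩ circle(D,3.00): a=7.4447, h=2.9284
  candidates: C₊=(8.2400,1.9956) cross=19.894; C₋=(4.8171,-2.7569) cross=-19.894
  mode + wants cross > 0 → take C=(8.2400,1.9956) (cross=19.894)
ex = (C−B)/|BC| = (0.9691,-0.2468); ey = (0.2468,0.9691)
P = B + 2.14·ex + -3.01·ey = (1.8183,0.5251)

1.82 0.53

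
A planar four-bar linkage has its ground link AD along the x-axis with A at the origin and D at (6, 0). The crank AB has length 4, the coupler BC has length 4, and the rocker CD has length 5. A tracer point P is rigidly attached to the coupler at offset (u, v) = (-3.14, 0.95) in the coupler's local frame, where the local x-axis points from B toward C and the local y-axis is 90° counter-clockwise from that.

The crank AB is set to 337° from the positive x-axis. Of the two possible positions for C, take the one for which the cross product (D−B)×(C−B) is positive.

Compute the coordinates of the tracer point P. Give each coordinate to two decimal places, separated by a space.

4.81 -4.64

A=(0,0), D=(6.00,0)
B = A + 4.00·(cos337°, sin337°) = (3.6820, -1.5629)
|BD| = 2.7957
circle(B,4.00) ∩ circle(D,5.00): a=-0.2118, h=3.9944
  candidates: C₊=(1.2733,1.6305) cross=11.167; C₋=(5.7395,-4.9932) cross=-11.167
  mode + wants cross > 0 → take C=(1.2733,1.6305) (cross=11.167)
ex = (C−B)/|BC| = (-0.6022,0.7984); ey = (-0.7984,-0.6022)
P = B + -3.14·ex + 0.95·ey = (4.8144,-4.6419)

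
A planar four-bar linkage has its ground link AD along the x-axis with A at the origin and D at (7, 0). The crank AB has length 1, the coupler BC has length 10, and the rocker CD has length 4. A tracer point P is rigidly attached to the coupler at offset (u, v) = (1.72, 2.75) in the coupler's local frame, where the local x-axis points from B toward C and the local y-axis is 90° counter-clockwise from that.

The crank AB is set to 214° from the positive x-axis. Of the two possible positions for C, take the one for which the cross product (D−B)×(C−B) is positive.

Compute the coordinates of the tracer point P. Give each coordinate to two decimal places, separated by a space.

-0.49 2.67

A=(0,0), D=(7.00,0)
B = A + 1.00·(cos214°, sin214°) = (-0.8290, -0.5592)
|BD| = 7.8490
circle(B,10.00) ∩ circle(D,4.00): a=9.2755, h=3.7370
  candidates: C₊=(8.1567,3.8291) cross=29.332; C₋=(8.6891,-3.6259) cross=-29.332
  mode + wants cross > 0 → take C=(8.1567,3.8291) (cross=29.332)
ex = (C−B)/|BC| = (0.8986,0.4388); ey = (-0.4388,0.8986)
P = B + 1.72·ex + 2.75·ey = (-0.4903,2.6667)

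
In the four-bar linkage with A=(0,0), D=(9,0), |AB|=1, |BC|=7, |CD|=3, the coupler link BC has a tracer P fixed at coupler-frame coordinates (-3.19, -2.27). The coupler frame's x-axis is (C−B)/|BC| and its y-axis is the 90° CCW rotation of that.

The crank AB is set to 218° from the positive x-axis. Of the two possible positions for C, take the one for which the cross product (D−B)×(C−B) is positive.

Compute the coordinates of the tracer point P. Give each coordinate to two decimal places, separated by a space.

A=(0,0), D=(9.00,0)
B = A + 1.00·(cos218°, sin218°) = (-0.7880, -0.6157)
|BD| = 9.8074
circle(B,7.00) ∩ circle(D,3.00): a=6.9430, h=0.8918
  candidates: C₊=(6.0853,0.7102) cross=8.746; C₋=(6.1972,-1.0698) cross=-8.746
  mode + wants cross > 0 → take C=(6.0853,0.7102) (cross=8.746)
ex = (C−B)/|BC| = (0.9819,0.1894); ey = (-0.1894,0.9819)
P = B + -3.19·ex + -2.27·ey = (-3.4903,-3.4488)

-3.49 -3.45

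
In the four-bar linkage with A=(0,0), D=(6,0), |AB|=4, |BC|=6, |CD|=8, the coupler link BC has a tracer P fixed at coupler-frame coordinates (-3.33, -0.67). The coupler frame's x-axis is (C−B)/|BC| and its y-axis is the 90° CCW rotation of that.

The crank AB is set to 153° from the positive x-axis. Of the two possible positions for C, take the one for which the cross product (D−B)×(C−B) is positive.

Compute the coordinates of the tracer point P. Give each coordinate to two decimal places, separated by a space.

A=(0,0), D=(6.00,0)
B = A + 4.00·(cos153°, sin153°) = (-3.5640, 1.8160)
|BD| = 9.7349
circle(B,6.00) ∩ circle(D,8.00): a=3.4293, h=4.9234
  candidates: C₊=(0.7235,6.0132) cross=47.929; C₋=(-1.1133,-3.6607) cross=-47.929
  mode + wants cross > 0 → take C=(0.7235,6.0132) (cross=47.929)
ex = (C−B)/|BC| = (0.7146,0.6995); ey = (-0.6995,0.7146)
P = B + -3.33·ex + -0.67·ey = (-5.4749,-0.9923)

-5.47 -0.99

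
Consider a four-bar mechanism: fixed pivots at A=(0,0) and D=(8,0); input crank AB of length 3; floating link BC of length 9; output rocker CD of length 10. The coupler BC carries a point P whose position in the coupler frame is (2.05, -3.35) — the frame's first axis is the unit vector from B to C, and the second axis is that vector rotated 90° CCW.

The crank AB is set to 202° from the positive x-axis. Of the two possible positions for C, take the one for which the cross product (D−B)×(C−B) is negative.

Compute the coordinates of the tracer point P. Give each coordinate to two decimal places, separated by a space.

-4.27 -4.76

A=(0,0), D=(8.00,0)
B = A + 3.00·(cos202°, sin202°) = (-2.7816, -1.1238)
|BD| = 10.8400
circle(B,9.00) ∩ circle(D,10.00): a=4.5436, h=7.7689
  candidates: C₊=(0.9321,7.0743) cross=84.215; C₋=(2.5430,-8.3798) cross=-84.215
  mode - wants cross < 0 → take C=(2.5430,-8.3798) (cross=-84.215)
ex = (C−B)/|BC| = (0.5916,-0.8062); ey = (0.8062,0.5916)
P = B + 2.05·ex + -3.35·ey = (-4.2696,-4.7585)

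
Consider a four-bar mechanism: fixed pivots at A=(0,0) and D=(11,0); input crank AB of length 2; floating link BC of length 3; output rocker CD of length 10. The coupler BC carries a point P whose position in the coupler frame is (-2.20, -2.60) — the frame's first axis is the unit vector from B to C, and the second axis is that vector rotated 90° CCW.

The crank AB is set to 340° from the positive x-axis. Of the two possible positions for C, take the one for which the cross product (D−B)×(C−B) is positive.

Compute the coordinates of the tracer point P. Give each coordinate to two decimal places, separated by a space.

4.88 -2.30

A=(0,0), D=(11.00,0)
B = A + 2.00·(cos340°, sin340°) = (1.8794, -0.6840)
|BD| = 9.1462
circle(B,3.00) ∩ circle(D,10.00): a=-0.4016, h=2.9730
  candidates: C₊=(1.2565,2.2506) cross=27.192; C₋=(1.7012,-3.6787) cross=-27.192
  mode + wants cross > 0 → take C=(1.2565,2.2506) (cross=27.192)
ex = (C−B)/|BC| = (-0.2076,0.9782); ey = (-0.9782,-0.2076)
P = B + -2.20·ex + -2.60·ey = (4.8795,-2.2963)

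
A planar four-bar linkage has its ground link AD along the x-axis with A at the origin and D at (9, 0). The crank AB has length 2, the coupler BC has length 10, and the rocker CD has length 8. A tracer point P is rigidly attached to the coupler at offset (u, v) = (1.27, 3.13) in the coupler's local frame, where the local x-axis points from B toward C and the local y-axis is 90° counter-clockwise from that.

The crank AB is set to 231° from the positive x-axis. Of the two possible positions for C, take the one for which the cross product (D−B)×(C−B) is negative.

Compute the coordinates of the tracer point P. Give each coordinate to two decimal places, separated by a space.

1.66 0.15

A=(0,0), D=(9.00,0)
B = A + 2.00·(cos231°, sin231°) = (-1.2586, -1.5543)
|BD| = 10.3757
circle(B,10.00) ∩ circle(D,8.00): a=6.9227, h=7.2164
  candidates: C₊=(4.5049,6.6177) cross=74.875; C₋=(6.6669,-7.6522) cross=-74.875
  mode - wants cross < 0 → take C=(6.6669,-7.6522) (cross=-74.875)
ex = (C−B)/|BC| = (0.7926,-0.6098); ey = (0.6098,0.7926)
P = B + 1.27·ex + 3.13·ey = (1.6566,0.1520)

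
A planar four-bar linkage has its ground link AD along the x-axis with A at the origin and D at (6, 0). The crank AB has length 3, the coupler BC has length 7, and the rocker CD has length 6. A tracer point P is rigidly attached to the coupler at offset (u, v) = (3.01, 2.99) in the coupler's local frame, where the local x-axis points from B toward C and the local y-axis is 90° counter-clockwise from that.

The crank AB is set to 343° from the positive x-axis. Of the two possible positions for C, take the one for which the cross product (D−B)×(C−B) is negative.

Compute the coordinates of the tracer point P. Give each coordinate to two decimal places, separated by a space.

A=(0,0), D=(6.00,0)
B = A + 3.00·(cos343°, sin343°) = (2.8689, -0.8771)
|BD| = 3.2516
circle(B,7.00) ∩ circle(D,6.00): a=3.6248, h=5.9884
  candidates: C₊=(4.7440,5.8671) cross=19.472; C₋=(7.9747,-5.6657) cross=-19.472
  mode - wants cross < 0 → take C=(7.9747,-5.6657) (cross=-19.472)
ex = (C−B)/|BC| = (0.7294,-0.6841); ey = (0.6841,0.7294)
P = B + 3.01·ex + 2.99·ey = (7.1098,-0.7553)

7.11 -0.76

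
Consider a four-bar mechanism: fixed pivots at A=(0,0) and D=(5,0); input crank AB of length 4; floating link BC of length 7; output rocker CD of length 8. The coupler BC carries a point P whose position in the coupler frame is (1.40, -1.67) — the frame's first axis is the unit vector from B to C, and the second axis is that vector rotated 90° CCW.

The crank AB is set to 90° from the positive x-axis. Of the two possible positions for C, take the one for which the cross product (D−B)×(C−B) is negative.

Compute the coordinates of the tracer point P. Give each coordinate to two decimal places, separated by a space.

A=(0,0), D=(5.00,0)
B = A + 4.00·(cos90°, sin90°) = (0.0000, 4.0000)
|BD| = 6.4031
circle(B,7.00) ∩ circle(D,8.00): a=2.0303, h=6.6991
  candidates: C₊=(5.7703,7.9628) cross=42.895; C₋=(-2.5995,-2.4994) cross=-42.895
  mode - wants cross < 0 → take C=(-2.5995,-2.4994) (cross=-42.895)
ex = (C−B)/|BC| = (-0.3714,-0.9285); ey = (0.9285,-0.3714)
P = B + 1.40·ex + -1.67·ey = (-2.0705,3.3203)

-2.07 3.32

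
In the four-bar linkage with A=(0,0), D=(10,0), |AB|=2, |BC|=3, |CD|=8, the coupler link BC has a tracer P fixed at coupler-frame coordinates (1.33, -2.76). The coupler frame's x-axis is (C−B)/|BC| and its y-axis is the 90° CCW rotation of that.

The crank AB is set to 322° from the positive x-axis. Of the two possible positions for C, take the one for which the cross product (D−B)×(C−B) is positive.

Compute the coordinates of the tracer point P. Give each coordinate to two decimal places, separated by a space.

A=(0,0), D=(10.00,0)
B = A + 2.00·(cos322°, sin322°) = (1.5760, -1.2313)
|BD| = 8.5135
circle(B,3.00) ∩ circle(D,8.00): a=1.0266, h=2.8189
  candidates: C₊=(2.1841,1.7064) cross=23.999; C₋=(2.9995,-3.8721) cross=-23.999
  mode + wants cross > 0 → take C=(2.1841,1.7064) (cross=23.999)
ex = (C−B)/|BC| = (0.2027,0.9792); ey = (-0.9792,0.2027)
P = B + 1.33·ex + -2.76·ey = (4.5483,-0.4884)

4.55 -0.49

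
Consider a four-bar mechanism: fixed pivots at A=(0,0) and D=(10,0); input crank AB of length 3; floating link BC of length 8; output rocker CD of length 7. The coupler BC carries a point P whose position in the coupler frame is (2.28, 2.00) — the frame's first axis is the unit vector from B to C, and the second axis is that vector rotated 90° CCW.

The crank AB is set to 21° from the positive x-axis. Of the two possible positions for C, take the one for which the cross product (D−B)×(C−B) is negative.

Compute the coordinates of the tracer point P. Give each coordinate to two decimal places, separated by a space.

5.62 -0.04

A=(0,0), D=(10.00,0)
B = A + 3.00·(cos21°, sin21°) = (2.8007, 1.0751)
|BD| = 7.2791
circle(B,8.00) ∩ circle(D,7.00): a=4.6699, h=6.4955
  candidates: C₊=(8.3788,6.8097) cross=47.282; C₋=(6.4600,-6.0389) cross=-47.282
  mode - wants cross < 0 → take C=(6.4600,-6.0389) (cross=-47.282)
ex = (C−B)/|BC| = (0.4574,-0.8893); ey = (0.8893,0.4574)
P = B + 2.28·ex + 2.00·ey = (5.6222,-0.0376)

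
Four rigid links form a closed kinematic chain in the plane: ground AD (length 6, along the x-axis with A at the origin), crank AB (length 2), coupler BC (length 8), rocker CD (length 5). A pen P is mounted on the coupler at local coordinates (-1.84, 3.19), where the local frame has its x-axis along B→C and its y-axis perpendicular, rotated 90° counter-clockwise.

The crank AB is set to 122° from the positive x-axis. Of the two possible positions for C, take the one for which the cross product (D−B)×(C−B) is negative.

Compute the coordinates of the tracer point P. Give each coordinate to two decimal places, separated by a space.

A=(0,0), D=(6.00,0)
B = A + 2.00·(cos122°, sin122°) = (-1.0598, 1.6961)
|BD| = 7.2607
circle(B,8.00) ∩ circle(D,5.00): a=6.3160, h=4.9099
  candidates: C₊=(6.2284,4.9948) cross=35.650; C₋=(3.9345,-4.5534) cross=-35.650
  mode - wants cross < 0 → take C=(3.9345,-4.5534) (cross=-35.650)
ex = (C−B)/|BC| = (0.6243,-0.7812); ey = (0.7812,0.6243)
P = B + -1.84·ex + 3.19·ey = (0.2835,5.1250)

0.28 5.12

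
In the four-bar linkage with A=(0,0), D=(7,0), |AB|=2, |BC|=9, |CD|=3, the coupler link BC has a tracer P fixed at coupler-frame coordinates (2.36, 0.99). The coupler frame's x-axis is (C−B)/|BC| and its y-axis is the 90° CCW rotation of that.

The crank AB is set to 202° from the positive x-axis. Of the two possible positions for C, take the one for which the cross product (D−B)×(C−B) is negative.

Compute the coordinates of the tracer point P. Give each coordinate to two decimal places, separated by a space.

A=(0,0), D=(7.00,0)
B = A + 2.00·(cos202°, sin202°) = (-1.8544, -0.7492)
|BD| = 8.8860
circle(B,9.00) ∩ circle(D,3.00): a=8.4943, h=2.9743
  candidates: C₊=(6.3589,2.9307) cross=26.430; C₋=(6.8605,-2.9968) cross=-26.430
  mode - wants cross < 0 → take C=(6.8605,-2.9968) (cross=-26.430)
ex = (C−B)/|BC| = (0.9683,-0.2497); ey = (0.2497,0.9683)
P = B + 2.36·ex + 0.99·ey = (0.6781,-0.3799)

0.68 -0.38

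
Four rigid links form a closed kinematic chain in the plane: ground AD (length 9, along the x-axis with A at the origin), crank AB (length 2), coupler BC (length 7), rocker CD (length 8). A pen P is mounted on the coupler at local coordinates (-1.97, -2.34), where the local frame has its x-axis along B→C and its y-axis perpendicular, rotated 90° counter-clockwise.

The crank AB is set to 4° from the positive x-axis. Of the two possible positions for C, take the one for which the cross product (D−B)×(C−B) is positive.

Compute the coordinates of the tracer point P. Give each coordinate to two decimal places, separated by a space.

3.45 -2.55

A=(0,0), D=(9.00,0)
B = A + 2.00·(cos4°, sin4°) = (1.9951, 0.1395)
|BD| = 7.0063
circle(B,7.00) ∩ circle(D,8.00): a=2.4327, h=6.5637
  candidates: C₊=(4.5580,6.6535) cross=45.987; C₋=(4.2966,-6.4713) cross=-45.987
  mode + wants cross > 0 → take C=(4.5580,6.6535) (cross=45.987)
ex = (C−B)/|BC| = (0.3661,0.9306); ey = (-0.9306,0.3661)
P = B + -1.97·ex + -2.34·ey = (3.4514,-2.5504)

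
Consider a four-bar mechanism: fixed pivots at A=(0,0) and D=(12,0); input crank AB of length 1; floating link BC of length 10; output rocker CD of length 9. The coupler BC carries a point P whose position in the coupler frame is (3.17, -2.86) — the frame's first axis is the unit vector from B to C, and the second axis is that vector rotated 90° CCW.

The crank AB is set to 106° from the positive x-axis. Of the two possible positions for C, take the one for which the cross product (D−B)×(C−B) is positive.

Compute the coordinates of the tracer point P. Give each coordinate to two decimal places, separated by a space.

3.99 0.93

A=(0,0), D=(12.00,0)
B = A + 1.00·(cos106°, sin106°) = (-0.2756, 0.9613)
|BD| = 12.3132
circle(B,10.00) ∩ circle(D,9.00): a=6.9281, h=7.2112
  candidates: C₊=(7.1943,7.6096) cross=88.793; C₋=(6.0684,-6.7688) cross=-88.793
  mode + wants cross > 0 → take C=(7.1943,7.6096) (cross=88.793)
ex = (C−B)/|BC| = (0.7470,0.6648); ey = (-0.6648,0.7470)
P = B + 3.17·ex + -2.86·ey = (3.9937,0.9324)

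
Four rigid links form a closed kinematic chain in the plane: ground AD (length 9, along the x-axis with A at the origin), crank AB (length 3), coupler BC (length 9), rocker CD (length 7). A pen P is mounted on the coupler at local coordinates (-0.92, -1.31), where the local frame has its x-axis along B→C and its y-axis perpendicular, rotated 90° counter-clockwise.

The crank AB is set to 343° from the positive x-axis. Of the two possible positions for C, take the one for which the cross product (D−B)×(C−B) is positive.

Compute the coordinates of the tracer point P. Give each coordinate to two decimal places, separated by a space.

A=(0,0), D=(9.00,0)
B = A + 3.00·(cos343°, sin343°) = (2.8689, -0.8771)
|BD| = 6.1935
circle(B,9.00) ∩ circle(D,7.00): a=5.6801, h=6.9811
  candidates: C₊=(7.5031,6.8381) cross=43.238; C₋=(9.4804,-6.9835) cross=-43.238
  mode + wants cross > 0 → take C=(7.5031,6.8381) (cross=43.238)
ex = (C−B)/|BC| = (0.5149,0.8572); ey = (-0.8572,0.5149)
P = B + -0.92·ex + -1.31·ey = (3.5182,-2.3403)

3.52 -2.34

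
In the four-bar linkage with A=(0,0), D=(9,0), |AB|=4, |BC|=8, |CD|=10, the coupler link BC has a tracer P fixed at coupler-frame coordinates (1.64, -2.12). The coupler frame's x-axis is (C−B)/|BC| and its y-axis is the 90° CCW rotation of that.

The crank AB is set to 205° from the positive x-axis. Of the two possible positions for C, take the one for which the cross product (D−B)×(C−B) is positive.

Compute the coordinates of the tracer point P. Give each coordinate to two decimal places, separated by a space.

-0.97 -1.36

A=(0,0), D=(9.00,0)
B = A + 4.00·(cos205°, sin205°) = (-3.6252, -1.6905)
|BD| = 12.7379
circle(B,8.00) ∩ circle(D,10.00): a=4.9558, h=6.2801
  candidates: C₊=(0.4533,5.1918) cross=79.995; C₋=(2.1202,-7.2573) cross=-79.995
  mode + wants cross > 0 → take C=(0.4533,5.1918) (cross=79.995)
ex = (C−B)/|BC| = (0.5098,0.8603); ey = (-0.8603,0.5098)
P = B + 1.64·ex + -2.12·ey = (-0.9653,-1.3604)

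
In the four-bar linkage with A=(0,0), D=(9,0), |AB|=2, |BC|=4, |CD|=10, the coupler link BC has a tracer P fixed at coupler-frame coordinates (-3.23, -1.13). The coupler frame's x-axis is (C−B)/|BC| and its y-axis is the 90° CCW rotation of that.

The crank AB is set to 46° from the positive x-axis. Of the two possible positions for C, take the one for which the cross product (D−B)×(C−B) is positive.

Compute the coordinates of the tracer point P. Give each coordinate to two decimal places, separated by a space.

A=(0,0), D=(9.00,0)
B = A + 2.00·(cos46°, sin46°) = (1.3893, 1.4387)
|BD| = 7.7455
circle(B,4.00) ∩ circle(D,10.00): a=-1.5498, h=3.6876
  candidates: C₊=(0.5514,5.3499) cross=28.562; C₋=(-0.8184,-1.8969) cross=-28.562
  mode + wants cross > 0 → take C=(0.5514,5.3499) (cross=28.562)
ex = (C−B)/|BC| = (-0.2095,0.9778); ey = (-0.9778,-0.2095)
P = B + -3.23·ex + -1.13·ey = (3.1708,-1.4830)

3.17 -1.48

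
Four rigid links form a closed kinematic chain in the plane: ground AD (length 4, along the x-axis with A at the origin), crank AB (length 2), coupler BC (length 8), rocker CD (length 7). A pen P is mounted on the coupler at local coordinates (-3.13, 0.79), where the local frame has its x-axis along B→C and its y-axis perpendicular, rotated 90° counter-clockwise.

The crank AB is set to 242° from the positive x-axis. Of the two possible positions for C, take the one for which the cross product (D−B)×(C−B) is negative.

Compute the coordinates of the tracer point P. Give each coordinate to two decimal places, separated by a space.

A=(0,0), D=(4.00,0)
B = A + 2.00·(cos242°, sin242°) = (-0.9389, -1.7659)
|BD| = 5.2451
circle(B,8.00) ∩ circle(D,7.00): a=4.0525, h=6.8976
  candidates: C₊=(0.5547,6.0934) cross=36.179; C₋=(5.1992,-6.8965) cross=-36.179
  mode - wants cross < 0 → take C=(5.1992,-6.8965) (cross=-36.179)
ex = (C−B)/|BC| = (0.7673,-0.6413); ey = (0.6413,0.7673)
P = B + -3.13·ex + 0.79·ey = (-2.8338,0.8476)

-2.83 0.85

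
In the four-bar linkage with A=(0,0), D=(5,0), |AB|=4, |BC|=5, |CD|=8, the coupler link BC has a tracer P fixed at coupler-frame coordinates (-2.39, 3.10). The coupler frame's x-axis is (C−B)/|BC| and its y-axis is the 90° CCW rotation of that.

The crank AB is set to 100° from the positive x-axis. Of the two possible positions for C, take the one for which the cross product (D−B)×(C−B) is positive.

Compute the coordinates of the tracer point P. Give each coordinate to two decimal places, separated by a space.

A=(0,0), D=(5.00,0)
B = A + 4.00·(cos100°, sin100°) = (-0.6946, 3.9392)
|BD| = 6.9243
circle(B,5.00) ∩ circle(D,8.00): a=0.6460, h=4.9581
  candidates: C₊=(2.6573,7.6493) cross=34.331; C₋=(-2.9840,-0.5058) cross=-34.331
  mode + wants cross > 0 → take C=(2.6573,7.6493) (cross=34.331)
ex = (C−B)/|BC| = (0.6704,0.7420); ey = (-0.7420,0.6704)
P = B + -2.39·ex + 3.10·ey = (-4.5971,4.2440)

-4.60 4.24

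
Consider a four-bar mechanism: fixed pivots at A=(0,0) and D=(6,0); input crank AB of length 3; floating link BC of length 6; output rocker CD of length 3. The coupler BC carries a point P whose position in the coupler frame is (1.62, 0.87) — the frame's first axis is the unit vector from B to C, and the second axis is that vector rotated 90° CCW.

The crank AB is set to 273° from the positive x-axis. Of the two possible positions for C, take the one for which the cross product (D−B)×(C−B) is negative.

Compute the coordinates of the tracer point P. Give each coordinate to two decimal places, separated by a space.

A=(0,0), D=(6.00,0)
B = A + 3.00·(cos273°, sin273°) = (0.1570, -2.9959)
|BD| = 6.5663
circle(B,6.00) ∩ circle(D,3.00): a=5.3391, h=2.7375
  candidates: C₊=(3.6590,1.8761) cross=17.975; C₋=(6.1570,-2.9959) cross=-17.975
  mode - wants cross < 0 → take C=(6.1570,-2.9959) (cross=-17.975)
ex = (C−B)/|BC| = (1.0000,-0.0000); ey = (0.0000,1.0000)
P = B + 1.62·ex + 0.87·ey = (1.7770,-2.1259)

1.78 -2.13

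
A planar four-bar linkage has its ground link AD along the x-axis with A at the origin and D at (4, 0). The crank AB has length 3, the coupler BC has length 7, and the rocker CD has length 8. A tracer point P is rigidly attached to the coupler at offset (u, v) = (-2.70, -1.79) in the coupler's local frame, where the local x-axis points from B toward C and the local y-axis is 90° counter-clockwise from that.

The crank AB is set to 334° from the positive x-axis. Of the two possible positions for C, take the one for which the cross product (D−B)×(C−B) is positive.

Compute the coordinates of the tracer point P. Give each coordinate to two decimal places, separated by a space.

A=(0,0), D=(4.00,0)
B = A + 3.00·(cos334°, sin334°) = (2.6964, -1.3151)
|BD| = 1.8517
circle(B,7.00) ∩ circle(D,8.00): a=-3.1244, h=6.2640
  candidates: C₊=(-3.9519,0.8758) cross=11.599; C₋=(4.9456,-7.9439) cross=-11.599
  mode + wants cross > 0 → take C=(-3.9519,0.8758) (cross=11.599)
ex = (C−B)/|BC| = (-0.9498,0.3130); ey = (-0.3130,-0.9498)
P = B + -2.70·ex + -1.79·ey = (5.8210,-0.4601)

5.82 -0.46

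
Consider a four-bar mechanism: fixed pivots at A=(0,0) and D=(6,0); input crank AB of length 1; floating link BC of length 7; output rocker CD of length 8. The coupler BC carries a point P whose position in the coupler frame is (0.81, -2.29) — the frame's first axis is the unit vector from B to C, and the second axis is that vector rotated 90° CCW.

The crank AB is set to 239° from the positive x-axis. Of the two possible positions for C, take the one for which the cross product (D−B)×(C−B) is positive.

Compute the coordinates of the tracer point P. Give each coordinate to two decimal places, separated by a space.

A=(0,0), D=(6.00,0)
B = A + 1.00·(cos239°, sin239°) = (-0.5150, -0.8572)
|BD| = 6.5712
circle(B,7.00) ∩ circle(D,8.00): a=2.1442, h=6.6635
  candidates: C₊=(0.7417,6.0291) cross=43.787; C₋=(2.4801,-7.1840) cross=-43.787
  mode + wants cross > 0 → take C=(0.7417,6.0291) (cross=43.787)
ex = (C−B)/|BC| = (0.1795,0.9838); ey = (-0.9838,0.1795)
P = B + 0.81·ex + -2.29·ey = (1.8832,-0.4715)

1.88 -0.47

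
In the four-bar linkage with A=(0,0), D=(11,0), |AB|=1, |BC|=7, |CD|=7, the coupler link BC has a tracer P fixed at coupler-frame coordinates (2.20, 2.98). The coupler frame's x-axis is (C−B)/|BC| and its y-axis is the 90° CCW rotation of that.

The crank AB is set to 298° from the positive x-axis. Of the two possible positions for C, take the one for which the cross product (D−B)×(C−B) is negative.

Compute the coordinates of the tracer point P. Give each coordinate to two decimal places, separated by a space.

A=(0,0), D=(11.00,0)
B = A + 1.00·(cos298°, sin298°) = (0.4695, -0.8829)
|BD| = 10.5675
circle(B,7.00) ∩ circle(D,7.00): a=5.2837, h=4.5915
  candidates: C₊=(5.3511,4.1340) cross=48.521; C₋=(6.1184,-5.0169) cross=-48.521
  mode - wants cross < 0 → take C=(6.1184,-5.0169) (cross=-48.521)
ex = (C−B)/|BC| = (0.8070,-0.5906); ey = (0.5906,0.8070)
P = B + 2.20·ex + 2.98·ey = (4.0047,0.2226)

4.00 0.22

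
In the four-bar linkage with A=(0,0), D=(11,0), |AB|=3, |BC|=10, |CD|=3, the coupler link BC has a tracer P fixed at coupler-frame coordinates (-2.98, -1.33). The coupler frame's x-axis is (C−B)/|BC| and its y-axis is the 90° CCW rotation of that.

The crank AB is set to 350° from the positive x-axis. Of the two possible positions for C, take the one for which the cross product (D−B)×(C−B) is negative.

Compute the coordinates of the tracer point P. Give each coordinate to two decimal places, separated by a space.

-0.22 -1.26

A=(0,0), D=(11.00,0)
B = A + 3.00·(cos350°, sin350°) = (2.9544, -0.5209)
|BD| = 8.0624
circle(B,10.00) ∩ circle(D,3.00): a=9.6747, h=2.5299
  candidates: C₊=(12.4454,2.6288) cross=20.398; C₋=(12.7724,-2.4205) cross=-20.398
  mode - wants cross < 0 → take C=(12.7724,-2.4205) (cross=-20.398)
ex = (C−B)/|BC| = (0.9818,-0.1900); ey = (0.1900,0.9818)
P = B + -2.98·ex + -1.33·ey = (-0.2240,-1.2607)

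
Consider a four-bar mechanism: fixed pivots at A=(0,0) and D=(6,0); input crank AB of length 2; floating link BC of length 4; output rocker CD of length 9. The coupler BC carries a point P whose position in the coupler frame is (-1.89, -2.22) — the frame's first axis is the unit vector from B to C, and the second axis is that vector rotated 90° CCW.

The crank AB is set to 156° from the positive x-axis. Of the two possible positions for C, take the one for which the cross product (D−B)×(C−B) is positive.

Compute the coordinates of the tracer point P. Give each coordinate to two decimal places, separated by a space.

0.29 -1.20

A=(0,0), D=(6.00,0)
B = A + 2.00·(cos156°, sin156°) = (-1.8271, 0.8135)
|BD| = 7.8692
circle(B,4.00) ∩ circle(D,9.00): a=-0.1954, h=3.9952
  candidates: C₊=(-1.6084,4.8075) cross=31.439; C₋=(-2.4344,-3.1402) cross=-31.439
  mode + wants cross > 0 → take C=(-1.6084,4.8075) (cross=31.439)
ex = (C−B)/|BC| = (0.0547,0.9985); ey = (-0.9985,0.0547)
P = B + -1.89·ex + -2.22·ey = (0.2863,-1.1951)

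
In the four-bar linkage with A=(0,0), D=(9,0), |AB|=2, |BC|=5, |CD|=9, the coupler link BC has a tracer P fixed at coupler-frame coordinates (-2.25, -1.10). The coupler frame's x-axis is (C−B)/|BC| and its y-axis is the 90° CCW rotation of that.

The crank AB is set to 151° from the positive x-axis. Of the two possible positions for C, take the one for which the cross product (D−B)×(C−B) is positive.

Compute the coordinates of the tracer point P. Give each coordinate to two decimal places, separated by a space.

-2.32 -1.47

A=(0,0), D=(9.00,0)
B = A + 2.00·(cos151°, sin151°) = (-1.7492, 0.9696)
|BD| = 10.7929
circle(B,5.00) ∩ circle(D,9.00): a=2.8021, h=4.1410
  candidates: C₊=(1.4136,4.8422) cross=44.694; C₋=(0.6695,-3.4064) cross=-44.694
  mode + wants cross > 0 → take C=(1.4136,4.8422) (cross=44.694)
ex = (C−B)/|BC| = (0.6326,0.7745); ey = (-0.7745,0.6326)
P = B + -2.25·ex + -1.10·ey = (-2.3206,-1.4688)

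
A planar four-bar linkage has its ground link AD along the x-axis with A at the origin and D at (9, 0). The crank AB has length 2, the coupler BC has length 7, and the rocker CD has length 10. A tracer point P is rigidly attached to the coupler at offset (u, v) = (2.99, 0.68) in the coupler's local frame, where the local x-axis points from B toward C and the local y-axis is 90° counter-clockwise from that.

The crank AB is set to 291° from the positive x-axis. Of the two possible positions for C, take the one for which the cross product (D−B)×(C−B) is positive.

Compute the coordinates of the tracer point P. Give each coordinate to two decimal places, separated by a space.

A=(0,0), D=(9.00,0)
B = A + 2.00·(cos291°, sin291°) = (0.7167, -1.8672)
|BD| = 8.4911
circle(B,7.00) ∩ circle(D,10.00): a=1.2424, h=6.8889
  candidates: C₊=(0.4139,5.1263) cross=58.494; C₋=(3.4436,-8.3142) cross=-58.494
  mode + wants cross > 0 → take C=(0.4139,5.1263) (cross=58.494)
ex = (C−B)/|BC| = (-0.0433,0.9991); ey = (-0.9991,-0.0433)
P = B + 2.99·ex + 0.68·ey = (-0.0920,1.0906)

-0.09 1.09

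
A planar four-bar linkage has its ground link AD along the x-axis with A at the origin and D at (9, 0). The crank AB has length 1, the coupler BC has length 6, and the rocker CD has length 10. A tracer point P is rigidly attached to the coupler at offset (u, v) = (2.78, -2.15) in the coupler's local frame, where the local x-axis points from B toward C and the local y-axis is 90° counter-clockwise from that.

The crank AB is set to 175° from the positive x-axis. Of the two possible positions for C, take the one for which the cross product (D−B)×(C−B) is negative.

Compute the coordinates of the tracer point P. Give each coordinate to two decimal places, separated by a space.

A=(0,0), D=(9.00,0)
B = A + 1.00·(cos175°, sin175°) = (-0.9962, 0.0872)
|BD| = 9.9966
circle(B,6.00) ∩ circle(D,10.00): a=1.7972, h=5.7245
  candidates: C₊=(0.8508,5.7958) cross=57.226; C₋=(0.7510,-5.6528) cross=-57.226
  mode - wants cross < 0 → take C=(0.7510,-5.6528) (cross=-57.226)
ex = (C−B)/|BC| = (0.2912,-0.9567); ey = (0.9567,0.2912)
P = B + 2.78·ex + -2.15·ey = (-2.2435,-3.1984)

-2.24 -3.20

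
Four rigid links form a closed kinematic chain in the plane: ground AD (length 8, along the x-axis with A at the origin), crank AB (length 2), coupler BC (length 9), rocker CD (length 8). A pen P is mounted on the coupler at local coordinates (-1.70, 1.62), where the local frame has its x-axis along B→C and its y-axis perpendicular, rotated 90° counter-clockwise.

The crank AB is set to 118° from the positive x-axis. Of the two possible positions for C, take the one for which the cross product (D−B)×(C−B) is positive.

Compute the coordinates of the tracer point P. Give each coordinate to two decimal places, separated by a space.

-3.29 1.86

A=(0,0), D=(8.00,0)
B = A + 2.00·(cos118°, sin118°) = (-0.9389, 1.7659)
|BD| = 9.1117
circle(B,9.00) ∩ circle(D,8.00): a=5.4887, h=7.1326
  candidates: C₊=(5.8280,7.6995) cross=64.990; C₋=(3.0634,-6.2952) cross=-64.990
  mode + wants cross > 0 → take C=(5.8280,7.6995) (cross=64.990)
ex = (C−B)/|BC| = (0.7519,0.6593); ey = (-0.6593,0.7519)
P = B + -1.70·ex + 1.62·ey = (-3.2852,1.8632)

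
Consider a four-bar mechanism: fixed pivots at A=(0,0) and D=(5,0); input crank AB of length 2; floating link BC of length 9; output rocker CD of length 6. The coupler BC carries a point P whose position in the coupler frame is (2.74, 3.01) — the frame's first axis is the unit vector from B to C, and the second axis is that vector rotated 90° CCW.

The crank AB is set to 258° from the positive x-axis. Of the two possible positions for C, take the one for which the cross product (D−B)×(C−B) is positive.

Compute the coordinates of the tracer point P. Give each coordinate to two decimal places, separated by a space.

A=(0,0), D=(5.00,0)
B = A + 2.00·(cos258°, sin258°) = (-0.4158, -1.9563)
|BD| = 5.7583
circle(B,9.00) ∩ circle(D,6.00): a=6.7865, h=5.9112
  candidates: C₊=(3.9588,5.9090) cross=34.039; C₋=(7.9753,-5.2103) cross=-34.039
  mode + wants cross > 0 → take C=(3.9588,5.9090) (cross=34.039)
ex = (C−B)/|BC| = (0.4861,0.8739); ey = (-0.8739,0.4861)
P = B + 2.74·ex + 3.01·ey = (-1.7145,1.9013)

-1.71 1.90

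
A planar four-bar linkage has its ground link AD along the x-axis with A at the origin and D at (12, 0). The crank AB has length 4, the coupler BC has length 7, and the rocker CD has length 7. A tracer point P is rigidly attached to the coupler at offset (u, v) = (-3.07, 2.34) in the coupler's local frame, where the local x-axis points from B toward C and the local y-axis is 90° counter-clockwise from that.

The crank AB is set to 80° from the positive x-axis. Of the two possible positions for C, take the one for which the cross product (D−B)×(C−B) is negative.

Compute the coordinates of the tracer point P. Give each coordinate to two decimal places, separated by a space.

0.54 7.80

A=(0,0), D=(12.00,0)
B = A + 4.00·(cos80°, sin80°) = (0.6946, 3.9392)
|BD| = 11.9720
circle(B,7.00) ∩ circle(D,7.00): a=5.9860, h=3.6287
  candidates: C₊=(7.5413,5.3963) cross=43.443; C₋=(5.1533,-1.4570) cross=-43.443
  mode - wants cross < 0 → take C=(5.1533,-1.4570) (cross=-43.443)
ex = (C−B)/|BC| = (0.6370,-0.7709); ey = (0.7709,0.6370)
P = B + -3.07·ex + 2.34·ey = (0.5430,7.7964)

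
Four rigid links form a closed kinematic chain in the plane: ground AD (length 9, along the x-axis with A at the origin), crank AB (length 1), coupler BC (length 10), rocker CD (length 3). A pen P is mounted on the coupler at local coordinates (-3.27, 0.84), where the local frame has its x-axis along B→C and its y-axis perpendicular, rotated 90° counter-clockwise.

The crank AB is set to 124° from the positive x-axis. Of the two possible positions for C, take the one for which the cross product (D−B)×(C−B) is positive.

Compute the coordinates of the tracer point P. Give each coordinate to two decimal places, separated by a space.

-3.93 0.94

A=(0,0), D=(9.00,0)
B = A + 1.00·(cos124°, sin124°) = (-0.5592, 0.8290)
|BD| = 9.5951
circle(B,10.00) ∩ circle(D,3.00): a=9.5396, h=2.9995
  candidates: C₊=(9.2038,2.9931) cross=28.780; C₋=(8.6855,-2.9835) cross=-28.780
  mode + wants cross > 0 → take C=(9.2038,2.9931) (cross=28.780)
ex = (C−B)/|BC| = (0.9763,0.2164); ey = (-0.2164,0.9763)
P = B + -3.27·ex + 0.84·ey = (-3.9335,0.9415)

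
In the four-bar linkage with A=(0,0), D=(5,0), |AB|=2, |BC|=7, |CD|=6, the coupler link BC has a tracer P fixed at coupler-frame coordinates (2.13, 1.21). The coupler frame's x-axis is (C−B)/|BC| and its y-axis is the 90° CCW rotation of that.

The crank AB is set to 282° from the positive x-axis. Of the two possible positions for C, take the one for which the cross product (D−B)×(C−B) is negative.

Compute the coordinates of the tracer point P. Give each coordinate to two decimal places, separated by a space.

A=(0,0), D=(5.00,0)
B = A + 2.00·(cos282°, sin282°) = (0.4158, -1.9563)
|BD| = 4.9842
circle(B,7.00) ∩ circle(D,6.00): a=3.7962, h=5.8812
  candidates: C₊=(1.5990,4.9430) cross=29.313; C₋=(6.2158,-5.8755) cross=-29.313
  mode - wants cross < 0 → take C=(6.2158,-5.8755) (cross=-29.313)
ex = (C−B)/|BC| = (0.8286,-0.5599); ey = (0.5599,0.8286)
P = B + 2.13·ex + 1.21·ey = (2.8581,-2.1463)

2.86 -2.15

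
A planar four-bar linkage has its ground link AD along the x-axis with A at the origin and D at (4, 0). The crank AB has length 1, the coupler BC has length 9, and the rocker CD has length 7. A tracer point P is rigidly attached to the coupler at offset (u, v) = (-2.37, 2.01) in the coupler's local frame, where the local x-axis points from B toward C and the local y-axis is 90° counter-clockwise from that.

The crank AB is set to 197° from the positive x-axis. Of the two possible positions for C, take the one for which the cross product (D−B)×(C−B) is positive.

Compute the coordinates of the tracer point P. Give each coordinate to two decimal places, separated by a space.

A=(0,0), D=(4.00,0)
B = A + 1.00·(cos197°, sin197°) = (-0.9563, -0.2924)
|BD| = 4.9649
circle(B,9.00) ∩ circle(D,7.00): a=5.7051, h=6.9608
  candidates: C₊=(4.3290,6.9923) cross=34.560; C₋=(5.1488,-6.9051) cross=-34.560
  mode + wants cross > 0 → take C=(4.3290,6.9923) (cross=34.560)
ex = (C−B)/|BC| = (0.5873,0.8094); ey = (-0.8094,0.5873)
P = B + -2.37·ex + 2.01·ey = (-3.9750,-1.0303)

-3.97 -1.03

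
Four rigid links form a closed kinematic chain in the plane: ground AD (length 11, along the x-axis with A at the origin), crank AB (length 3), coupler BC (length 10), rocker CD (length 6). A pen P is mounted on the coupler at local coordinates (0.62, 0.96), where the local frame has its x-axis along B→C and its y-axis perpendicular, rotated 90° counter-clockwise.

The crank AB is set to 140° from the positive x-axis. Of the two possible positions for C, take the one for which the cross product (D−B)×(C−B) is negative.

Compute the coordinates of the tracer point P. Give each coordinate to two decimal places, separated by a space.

-1.26 2.40

A=(0,0), D=(11.00,0)
B = A + 3.00·(cos140°, sin140°) = (-2.2981, 1.9284)
|BD| = 13.4372
circle(B,10.00) ∩ circle(D,6.00): a=9.1001, h=4.1460
  candidates: C₊=(7.3027,4.7255) cross=55.710; C₋=(6.1127,-3.4806) cross=-55.710
  mode - wants cross < 0 → take C=(6.1127,-3.4806) (cross=-55.710)
ex = (C−B)/|BC| = (0.8411,-0.5409); ey = (0.5409,0.8411)
P = B + 0.62·ex + 0.96·ey = (-1.2574,2.4005)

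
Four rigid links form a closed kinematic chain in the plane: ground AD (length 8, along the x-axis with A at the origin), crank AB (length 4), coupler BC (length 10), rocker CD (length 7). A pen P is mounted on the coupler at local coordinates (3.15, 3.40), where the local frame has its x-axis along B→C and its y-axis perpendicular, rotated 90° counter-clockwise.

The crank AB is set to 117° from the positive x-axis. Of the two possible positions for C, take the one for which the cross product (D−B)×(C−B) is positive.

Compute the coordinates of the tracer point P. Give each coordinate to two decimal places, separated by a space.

A=(0,0), D=(8.00,0)
B = A + 4.00·(cos117°, sin117°) = (-1.8160, 3.5640)
|BD| = 10.4430
circle(B,10.00) ∩ circle(D,7.00): a=7.6633, h=6.4245
  candidates: C₊=(7.5798,6.9874) cross=67.090; C₋=(3.1947,-5.0901) cross=-67.090
  mode + wants cross > 0 → take C=(7.5798,6.9874) (cross=67.090)
ex = (C−B)/|BC| = (0.9396,0.3423); ey = (-0.3423,0.9396)
P = B + 3.15·ex + 3.40·ey = (-0.0202,7.8369)

-0.02 7.84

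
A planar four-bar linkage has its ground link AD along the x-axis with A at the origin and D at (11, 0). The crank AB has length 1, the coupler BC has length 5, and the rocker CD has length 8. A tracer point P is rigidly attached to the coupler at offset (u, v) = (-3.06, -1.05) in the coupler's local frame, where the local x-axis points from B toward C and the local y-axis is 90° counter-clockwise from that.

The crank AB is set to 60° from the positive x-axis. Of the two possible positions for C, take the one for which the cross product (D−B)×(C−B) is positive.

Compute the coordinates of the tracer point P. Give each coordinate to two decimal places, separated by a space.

A=(0,0), D=(11.00,0)
B = A + 1.00·(cos60°, sin60°) = (0.5000, 0.8660)
|BD| = 10.5357
circle(B,5.00) ∩ circle(D,8.00): a=3.4170, h=3.6502
  candidates: C₊=(4.2055,4.2230) cross=38.458; C₋=(3.6054,-3.0527) cross=-38.458
  mode + wants cross > 0 → take C=(4.2055,4.2230) (cross=38.458)
ex = (C−B)/|BC| = (0.7411,0.6714); ey = (-0.6714,0.7411)
P = B + -3.06·ex + -1.05·ey = (-1.0628,-1.9666)

-1.06 -1.97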